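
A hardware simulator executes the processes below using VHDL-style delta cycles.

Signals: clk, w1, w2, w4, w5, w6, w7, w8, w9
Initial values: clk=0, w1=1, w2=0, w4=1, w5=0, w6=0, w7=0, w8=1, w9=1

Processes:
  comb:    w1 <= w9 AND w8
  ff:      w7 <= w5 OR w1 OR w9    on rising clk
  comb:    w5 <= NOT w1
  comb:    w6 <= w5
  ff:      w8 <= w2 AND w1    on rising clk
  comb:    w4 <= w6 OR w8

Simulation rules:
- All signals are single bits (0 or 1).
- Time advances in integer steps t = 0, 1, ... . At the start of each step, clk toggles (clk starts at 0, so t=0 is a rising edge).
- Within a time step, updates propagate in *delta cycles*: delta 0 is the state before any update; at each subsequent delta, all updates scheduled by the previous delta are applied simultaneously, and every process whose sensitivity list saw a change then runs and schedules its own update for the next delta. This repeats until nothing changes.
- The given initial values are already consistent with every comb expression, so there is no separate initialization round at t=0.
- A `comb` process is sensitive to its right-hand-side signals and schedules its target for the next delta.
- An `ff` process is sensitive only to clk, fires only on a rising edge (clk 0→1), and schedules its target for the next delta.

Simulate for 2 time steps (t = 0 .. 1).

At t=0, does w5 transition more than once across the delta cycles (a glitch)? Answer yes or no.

no

t=0 Δ0: w2=0 clk=0 w1=1 w9=1 w6=0 w8=1 w7=0 w5=0 w4=1
  Δ1: clk:0→1
  Δ2: w8:1→0, w7:0→1
  Δ3: w1:1→0, w4:1→0
  Δ4: w5:0→1
  Δ5: w6:0→1
  Δ6: w4:0→1
  (6Δ to stable)
t=1 Δ0: w2=0 clk=1 w1=0 w9=1 w6=1 w8=0 w7=1 w5=1 w4=1
  Δ1: clk:1→0
  (1Δ to stable)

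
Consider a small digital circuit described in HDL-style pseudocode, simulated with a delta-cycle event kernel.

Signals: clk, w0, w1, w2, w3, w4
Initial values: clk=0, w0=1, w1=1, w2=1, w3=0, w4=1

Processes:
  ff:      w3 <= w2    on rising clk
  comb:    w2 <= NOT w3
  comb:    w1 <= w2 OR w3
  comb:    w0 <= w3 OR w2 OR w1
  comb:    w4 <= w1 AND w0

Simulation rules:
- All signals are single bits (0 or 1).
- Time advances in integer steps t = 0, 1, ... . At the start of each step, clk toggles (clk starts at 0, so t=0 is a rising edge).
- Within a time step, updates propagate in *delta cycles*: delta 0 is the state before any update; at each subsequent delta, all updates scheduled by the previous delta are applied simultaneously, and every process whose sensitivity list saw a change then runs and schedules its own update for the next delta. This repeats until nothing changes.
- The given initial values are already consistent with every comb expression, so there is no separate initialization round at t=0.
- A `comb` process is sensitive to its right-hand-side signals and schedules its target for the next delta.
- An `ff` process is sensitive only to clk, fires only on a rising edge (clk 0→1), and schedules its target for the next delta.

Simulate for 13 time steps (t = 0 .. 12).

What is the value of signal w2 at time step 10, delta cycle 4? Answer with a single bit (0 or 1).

t=0 Δ0: clk=0 w4=1 w0=1 w2=1 w3=0 w1=1
  Δ1: clk:0→1
  Δ2: w3:0→1
  Δ3: w2:1→0
  (3Δ to stable)
t=1 Δ0: clk=1 w4=1 w0=1 w2=0 w3=1 w1=1
  Δ1: clk:1→0
  (1Δ to stable)
t=2 Δ0: clk=0 w4=1 w0=1 w2=0 w3=1 w1=1
  Δ1: clk:0→1
  Δ2: w3:1→0
  Δ3: w2:0→1, w1:1→0
  Δ4: w4:1→0, w1:0→1
  Δ5: w4:0→1
  (5Δ to stable)
t=3 Δ0: clk=1 w4=1 w0=1 w2=1 w3=0 w1=1
  Δ1: clk:1→0
  (1Δ to stable)
t=4 Δ0: clk=0 w4=1 w0=1 w2=1 w3=0 w1=1
  Δ1: clk:0→1
  Δ2: w3:0→1
  Δ3: w2:1→0
  (3Δ to stable)
t=5 Δ0: clk=1 w4=1 w0=1 w2=0 w3=1 w1=1
  Δ1: clk:1→0
  (1Δ to stable)
t=6 Δ0: clk=0 w4=1 w0=1 w2=0 w3=1 w1=1
  Δ1: clk:0→1
  Δ2: w3:1→0
  Δ3: w2:0→1, w1:1→0
  Δ4: w4:1→0, w1:0→1
  Δ5: w4:0→1
  (5Δ to stable)
t=7 Δ0: clk=1 w4=1 w0=1 w2=1 w3=0 w1=1
  Δ1: clk:1→0
  (1Δ to stable)
t=8 Δ0: clk=0 w4=1 w0=1 w2=1 w3=0 w1=1
  Δ1: clk:0→1
  Δ2: w3:0→1
  Δ3: w2:1→0
  (3Δ to stable)
t=9 Δ0: clk=1 w4=1 w0=1 w2=0 w3=1 w1=1
  Δ1: clk:1→0
  (1Δ to stable)
t=10 Δ0: clk=0 w4=1 w0=1 w2=0 w3=1 w1=1
  Δ1: clk:0→1
  Δ2: w3:1→0
  Δ3: w2:0→1, w1:1→0
  Δ4: w4:1→0, w1:0→1
  Δ5: w4:0→1
  (5Δ to stable)
t=11 Δ0: clk=1 w4=1 w0=1 w2=1 w3=0 w1=1
  Δ1: clk:1→0
  (1Δ to stable)
t=12 Δ0: clk=0 w4=1 w0=1 w2=1 w3=0 w1=1
  Δ1: clk:0→1
  Δ2: w3:0→1
  Δ3: w2:1→0
  (3Δ to stable)

1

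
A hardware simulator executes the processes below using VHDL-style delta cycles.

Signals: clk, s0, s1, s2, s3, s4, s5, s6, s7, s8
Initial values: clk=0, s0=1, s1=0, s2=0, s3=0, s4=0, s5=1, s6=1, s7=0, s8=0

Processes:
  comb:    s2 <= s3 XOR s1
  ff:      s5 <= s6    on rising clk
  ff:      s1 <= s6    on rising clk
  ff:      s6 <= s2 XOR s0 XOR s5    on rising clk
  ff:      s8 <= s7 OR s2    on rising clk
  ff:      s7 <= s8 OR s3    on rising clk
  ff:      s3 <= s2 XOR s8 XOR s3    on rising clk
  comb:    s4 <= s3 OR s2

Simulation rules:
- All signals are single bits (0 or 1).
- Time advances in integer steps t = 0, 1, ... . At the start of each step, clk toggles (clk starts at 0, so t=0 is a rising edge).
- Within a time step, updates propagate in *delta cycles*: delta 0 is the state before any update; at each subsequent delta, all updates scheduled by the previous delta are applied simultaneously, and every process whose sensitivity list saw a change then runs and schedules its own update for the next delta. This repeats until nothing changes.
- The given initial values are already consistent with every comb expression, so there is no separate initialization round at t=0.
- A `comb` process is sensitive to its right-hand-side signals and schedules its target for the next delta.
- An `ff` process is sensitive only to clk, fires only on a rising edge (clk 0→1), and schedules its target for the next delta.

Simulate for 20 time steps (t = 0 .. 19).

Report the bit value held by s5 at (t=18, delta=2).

t=0 Δ0: s0=1 s5=1 s8=0 s2=0 clk=0 s6=1 s1=0 s3=0 s7=0 s4=0
  Δ1: clk:0→1
  Δ2: s6:1→0, s1:0→1
  Δ3: s2:0→1
  Δ4: s4:0→1
  (4Δ to stable)
t=1 Δ0: s0=1 s5=1 s8=0 s2=1 clk=1 s6=0 s1=1 s3=0 s7=0 s4=1
  Δ1: clk:1→0
  (1Δ to stable)
t=2 Δ0: s0=1 s5=1 s8=0 s2=1 clk=0 s6=0 s1=1 s3=0 s7=0 s4=1
  Δ1: clk:0→1
  Δ2: s5:1→0, s8:0→1, s6:0→1, s1:1→0, s3:0→1
  (2Δ to stable)
t=3 Δ0: s0=1 s5=0 s8=1 s2=1 clk=1 s6=1 s1=0 s3=1 s7=0 s4=1
  Δ1: clk:1→0
  (1Δ to stable)
t=4 Δ0: s0=1 s5=0 s8=1 s2=1 clk=0 s6=1 s1=0 s3=1 s7=0 s4=1
  Δ1: clk:0→1
  Δ2: s5:0→1, s6:1→0, s1:0→1, s7:0→1
  Δ3: s2:1→0
  (3Δ to stable)
t=5 Δ0: s0=1 s5=1 s8=1 s2=0 clk=1 s6=0 s1=1 s3=1 s7=1 s4=1
  Δ1: clk:1→0
  (1Δ to stable)
t=6 Δ0: s0=1 s5=1 s8=1 s2=0 clk=0 s6=0 s1=1 s3=1 s7=1 s4=1
  Δ1: clk:0→1
  Δ2: s5:1→0, s1:1→0, s3:1→0
  Δ3: s4:1→0
  (3Δ to stable)
t=7 Δ0: s0=1 s5=0 s8=1 s2=0 clk=1 s6=0 s1=0 s3=0 s7=1 s4=0
  Δ1: clk:1→0
  (1Δ to stable)
t=8 Δ0: s0=1 s5=0 s8=1 s2=0 clk=0 s6=0 s1=0 s3=0 s7=1 s4=0
  Δ1: clk:0→1
  Δ2: s6:0→1, s3:0→1
  Δ3: s2:0→1, s4:0→1
  (3Δ to stable)
t=9 Δ0: s0=1 s5=0 s8=1 s2=1 clk=1 s6=1 s1=0 s3=1 s7=1 s4=1
  Δ1: clk:1→0
  (1Δ to stable)
t=10 Δ0: s0=1 s5=0 s8=1 s2=1 clk=0 s6=1 s1=0 s3=1 s7=1 s4=1
  Δ1: clk:0→1
  Δ2: s5:0→1, s6:1→0, s1:0→1
  Δ3: s2:1→0
  (3Δ to stable)
t=11 Δ0: s0=1 s5=1 s8=1 s2=0 clk=1 s6=0 s1=1 s3=1 s7=1 s4=1
  Δ1: clk:1→0
  (1Δ to stable)
t=12 Δ0: s0=1 s5=1 s8=1 s2=0 clk=0 s6=0 s1=1 s3=1 s7=1 s4=1
  Δ1: clk:0→1
  Δ2: s5:1→0, s1:1→0, s3:1→0
  Δ3: s4:1→0
  (3Δ to stable)
t=13 Δ0: s0=1 s5=0 s8=1 s2=0 clk=1 s6=0 s1=0 s3=0 s7=1 s4=0
  Δ1: clk:1→0
  (1Δ to stable)
t=14 Δ0: s0=1 s5=0 s8=1 s2=0 clk=0 s6=0 s1=0 s3=0 s7=1 s4=0
  Δ1: clk:0→1
  Δ2: s6:0→1, s3:0→1
  Δ3: s2:0→1, s4:0→1
  (3Δ to stable)
t=15 Δ0: s0=1 s5=0 s8=1 s2=1 clk=1 s6=1 s1=0 s3=1 s7=1 s4=1
  Δ1: clk:1→0
  (1Δ to stable)
t=16 Δ0: s0=1 s5=0 s8=1 s2=1 clk=0 s6=1 s1=0 s3=1 s7=1 s4=1
  Δ1: clk:0→1
  Δ2: s5:0→1, s6:1→0, s1:0→1
  Δ3: s2:1→0
  (3Δ to stable)
t=17 Δ0: s0=1 s5=1 s8=1 s2=0 clk=1 s6=0 s1=1 s3=1 s7=1 s4=1
  Δ1: clk:1→0
  (1Δ to stable)
t=18 Δ0: s0=1 s5=1 s8=1 s2=0 clk=0 s6=0 s1=1 s3=1 s7=1 s4=1
  Δ1: clk:0→1
  Δ2: s5:1→0, s1:1→0, s3:1→0
  Δ3: s4:1→0
  (3Δ to stable)
t=19 Δ0: s0=1 s5=0 s8=1 s2=0 clk=1 s6=0 s1=0 s3=0 s7=1 s4=0
  Δ1: clk:1→0
  (1Δ to stable)

0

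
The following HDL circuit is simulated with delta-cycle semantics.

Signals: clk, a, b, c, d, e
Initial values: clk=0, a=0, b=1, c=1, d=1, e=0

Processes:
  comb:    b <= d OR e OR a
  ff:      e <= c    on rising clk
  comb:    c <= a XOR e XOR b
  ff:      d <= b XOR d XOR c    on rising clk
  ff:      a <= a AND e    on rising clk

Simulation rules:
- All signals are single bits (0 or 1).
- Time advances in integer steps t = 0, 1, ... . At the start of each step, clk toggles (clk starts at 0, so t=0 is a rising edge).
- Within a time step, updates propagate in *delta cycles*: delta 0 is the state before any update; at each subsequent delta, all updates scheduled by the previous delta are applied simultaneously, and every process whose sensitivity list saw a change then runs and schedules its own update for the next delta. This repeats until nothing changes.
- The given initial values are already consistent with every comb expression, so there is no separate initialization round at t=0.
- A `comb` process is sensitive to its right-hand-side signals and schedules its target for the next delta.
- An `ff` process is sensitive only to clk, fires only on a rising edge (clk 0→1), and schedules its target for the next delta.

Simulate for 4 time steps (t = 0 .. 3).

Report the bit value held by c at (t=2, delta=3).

1

t=0 Δ0: d=1 c=1 clk=0 a=0 b=1 e=0
  Δ1: clk:0→1
  Δ2: e:0→1
  Δ3: c:1→0
  (3Δ to stable)
t=1 Δ0: d=1 c=0 clk=1 a=0 b=1 e=1
  Δ1: clk:1→0
  (1Δ to stable)
t=2 Δ0: d=1 c=0 clk=0 a=0 b=1 e=1
  Δ1: clk:0→1
  Δ2: d:1→0, e:1→0
  Δ3: c:0→1, b:1→0
  Δ4: c:1→0
  (4Δ to stable)
t=3 Δ0: d=0 c=0 clk=1 a=0 b=0 e=0
  Δ1: clk:1→0
  (1Δ to stable)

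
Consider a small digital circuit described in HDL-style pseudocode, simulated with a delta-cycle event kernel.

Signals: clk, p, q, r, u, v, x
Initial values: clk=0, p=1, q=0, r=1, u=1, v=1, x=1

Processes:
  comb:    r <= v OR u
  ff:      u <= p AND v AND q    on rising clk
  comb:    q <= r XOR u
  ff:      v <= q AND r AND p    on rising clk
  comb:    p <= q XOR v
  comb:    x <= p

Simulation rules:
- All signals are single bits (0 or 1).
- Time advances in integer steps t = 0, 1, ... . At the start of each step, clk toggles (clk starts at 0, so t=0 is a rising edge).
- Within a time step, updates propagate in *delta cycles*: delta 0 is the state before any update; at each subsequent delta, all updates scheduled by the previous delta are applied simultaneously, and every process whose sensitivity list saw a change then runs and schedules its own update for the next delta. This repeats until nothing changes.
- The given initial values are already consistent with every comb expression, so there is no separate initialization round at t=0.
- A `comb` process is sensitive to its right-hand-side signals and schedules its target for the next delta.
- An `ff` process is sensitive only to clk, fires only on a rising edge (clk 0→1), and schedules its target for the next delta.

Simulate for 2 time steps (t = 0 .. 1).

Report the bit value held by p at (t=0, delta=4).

t0.Δ0 q=0 v=1 clk=0 r=1 p=1 u=1 x=1
t0.Δ1 q=0 v=1 clk=1 r=1 p=1 u=1 x=1
t0.Δ2 q=0 v=0 clk=1 r=1 p=1 u=0 x=1
t0.Δ3 q=1 v=0 clk=1 r=0 p=0 u=0 x=1
t0.Δ4 q=0 v=0 clk=1 r=0 p=1 u=0 x=0
t0.Δ5 q=0 v=0 clk=1 r=0 p=0 u=0 x=1
t0.Δ6 q=0 v=0 clk=1 r=0 p=0 u=0 x=0
t1.Δ0 q=0 v=0 clk=1 r=0 p=0 u=0 x=0
t1.Δ1 q=0 v=0 clk=0 r=0 p=0 u=0 x=0

1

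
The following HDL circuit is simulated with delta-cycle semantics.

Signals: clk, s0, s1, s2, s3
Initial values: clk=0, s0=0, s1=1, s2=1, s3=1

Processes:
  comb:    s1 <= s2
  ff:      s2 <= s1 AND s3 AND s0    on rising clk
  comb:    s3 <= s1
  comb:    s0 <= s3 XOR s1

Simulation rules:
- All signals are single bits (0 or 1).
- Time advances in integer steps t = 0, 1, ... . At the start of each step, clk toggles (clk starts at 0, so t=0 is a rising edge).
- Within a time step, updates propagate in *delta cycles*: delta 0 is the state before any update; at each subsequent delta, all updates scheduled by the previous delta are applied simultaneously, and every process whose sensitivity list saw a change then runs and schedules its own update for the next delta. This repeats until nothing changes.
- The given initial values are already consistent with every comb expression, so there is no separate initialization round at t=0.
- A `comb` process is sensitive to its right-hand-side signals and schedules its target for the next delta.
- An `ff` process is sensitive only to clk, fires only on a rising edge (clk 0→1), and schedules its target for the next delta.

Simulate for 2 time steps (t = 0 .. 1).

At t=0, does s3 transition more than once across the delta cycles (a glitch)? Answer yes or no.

no

t=0 Δ0: s0=0 s3=1 clk=0 s1=1 s2=1
  Δ1: clk:0→1
  Δ2: s2:1→0
  Δ3: s1:1→0
  Δ4: s0:0→1, s3:1→0
  Δ5: s0:1→0
  (5Δ to stable)
t=1 Δ0: s0=0 s3=0 clk=1 s1=0 s2=0
  Δ1: clk:1→0
  (1Δ to stable)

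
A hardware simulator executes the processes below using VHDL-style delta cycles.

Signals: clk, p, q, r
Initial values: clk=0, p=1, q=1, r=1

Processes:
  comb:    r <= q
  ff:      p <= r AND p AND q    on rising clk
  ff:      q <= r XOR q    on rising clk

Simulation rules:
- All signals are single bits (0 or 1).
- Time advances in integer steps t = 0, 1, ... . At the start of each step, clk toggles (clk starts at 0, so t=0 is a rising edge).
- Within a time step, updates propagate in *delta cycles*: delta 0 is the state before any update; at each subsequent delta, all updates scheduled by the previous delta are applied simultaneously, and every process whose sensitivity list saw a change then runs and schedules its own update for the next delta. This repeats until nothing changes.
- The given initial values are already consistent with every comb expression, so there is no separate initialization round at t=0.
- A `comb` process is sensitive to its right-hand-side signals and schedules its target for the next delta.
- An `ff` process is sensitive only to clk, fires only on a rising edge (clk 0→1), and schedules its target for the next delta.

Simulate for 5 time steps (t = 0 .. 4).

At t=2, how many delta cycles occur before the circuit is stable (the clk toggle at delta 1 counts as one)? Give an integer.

t=0 Δ0: p=1 q=1 clk=0 r=1
  Δ1: clk:0→1
  Δ2: q:1→0
  Δ3: r:1→0
  (3Δ to stable)
t=1 Δ0: p=1 q=0 clk=1 r=0
  Δ1: clk:1→0
  (1Δ to stable)
t=2 Δ0: p=1 q=0 clk=0 r=0
  Δ1: clk:0→1
  Δ2: p:1→0
  (2Δ to stable)
t=3 Δ0: p=0 q=0 clk=1 r=0
  Δ1: clk:1→0
  (1Δ to stable)
t=4 Δ0: p=0 q=0 clk=0 r=0
  Δ1: clk:0→1
  (1Δ to stable)

2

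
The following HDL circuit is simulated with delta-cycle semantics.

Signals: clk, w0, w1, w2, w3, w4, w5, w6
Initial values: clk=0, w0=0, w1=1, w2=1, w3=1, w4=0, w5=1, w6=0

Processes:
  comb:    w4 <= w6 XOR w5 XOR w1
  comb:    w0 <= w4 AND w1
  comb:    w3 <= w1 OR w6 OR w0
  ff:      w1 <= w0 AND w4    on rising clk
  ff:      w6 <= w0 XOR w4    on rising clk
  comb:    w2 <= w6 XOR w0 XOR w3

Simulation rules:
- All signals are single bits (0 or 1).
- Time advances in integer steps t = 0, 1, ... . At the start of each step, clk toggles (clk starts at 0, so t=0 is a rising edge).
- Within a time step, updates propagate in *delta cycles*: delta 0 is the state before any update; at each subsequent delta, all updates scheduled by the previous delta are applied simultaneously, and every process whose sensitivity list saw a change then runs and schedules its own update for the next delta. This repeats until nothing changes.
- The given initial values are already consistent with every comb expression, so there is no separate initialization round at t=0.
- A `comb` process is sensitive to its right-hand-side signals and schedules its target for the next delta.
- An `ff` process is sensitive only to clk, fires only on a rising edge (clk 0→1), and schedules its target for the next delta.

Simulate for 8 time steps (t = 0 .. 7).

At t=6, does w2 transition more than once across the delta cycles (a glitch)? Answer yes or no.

yes

[bits: w4,w1,w5,w6,w2,w0,w3,clk]
t=0: Δ0=01101010 Δ1=01101011 Δ2=00101011 Δ3=10101001 Δ4=10100001 | 4Δ
t=1: Δ0=10100001 Δ1=10100000 | 1Δ
t=2: Δ0=10100000 Δ1=10100001 Δ2=10110001 Δ3=00111011 Δ4=00110011 | 4Δ
t=3: Δ0=00110011 Δ1=00110010 | 1Δ
t=4: Δ0=00110010 Δ1=00110011 Δ2=00100011 Δ3=10101001 Δ4=10100001 | 4Δ
t=5: Δ0=10100001 Δ1=10100000 | 1Δ
t=6: Δ0=10100000 Δ1=10100001 Δ2=10110001 Δ3=00111011 Δ4=00110011 | 4Δ
t=7: Δ0=00110011 Δ1=00110010 | 1Δ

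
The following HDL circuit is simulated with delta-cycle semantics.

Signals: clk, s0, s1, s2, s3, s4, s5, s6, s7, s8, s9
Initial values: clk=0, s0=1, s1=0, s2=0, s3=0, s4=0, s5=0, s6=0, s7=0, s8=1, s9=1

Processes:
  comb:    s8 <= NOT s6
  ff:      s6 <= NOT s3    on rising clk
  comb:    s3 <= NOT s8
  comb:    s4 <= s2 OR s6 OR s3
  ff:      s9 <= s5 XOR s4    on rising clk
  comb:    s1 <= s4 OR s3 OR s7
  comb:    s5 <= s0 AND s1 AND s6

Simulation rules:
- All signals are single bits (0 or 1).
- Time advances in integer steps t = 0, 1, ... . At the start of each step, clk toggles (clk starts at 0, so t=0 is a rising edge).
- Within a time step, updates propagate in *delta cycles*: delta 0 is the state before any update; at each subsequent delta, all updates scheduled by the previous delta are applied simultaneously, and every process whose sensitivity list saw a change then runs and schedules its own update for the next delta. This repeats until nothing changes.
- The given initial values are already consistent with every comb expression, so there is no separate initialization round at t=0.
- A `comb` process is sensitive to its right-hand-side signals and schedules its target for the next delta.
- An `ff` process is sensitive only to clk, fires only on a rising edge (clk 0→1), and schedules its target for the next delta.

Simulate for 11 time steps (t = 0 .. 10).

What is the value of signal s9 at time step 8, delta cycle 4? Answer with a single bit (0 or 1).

t=0 Δ0: s9=1 s7=0 s6=0 clk=0 s5=0 s3=0 s8=1 s2=0 s1=0 s0=1 s4=0
  Δ1: clk:0→1
  Δ2: s9:1→0, s6:0→1
  Δ3: s8:1→0, s4:0→1
  Δ4: s3:0→1, s1:0→1
  Δ5: s5:0→1
  (5Δ to stable)
t=1 Δ0: s9=0 s7=0 s6=1 clk=1 s5=1 s3=1 s8=0 s2=0 s1=1 s0=1 s4=1
  Δ1: clk:1→0
  (1Δ to stable)
t=2 Δ0: s9=0 s7=0 s6=1 clk=0 s5=1 s3=1 s8=0 s2=0 s1=1 s0=1 s4=1
  Δ1: clk:0→1
  Δ2: s6:1→0
  Δ3: s5:1→0, s8:0→1
  Δ4: s3:1→0
  Δ5: s4:1→0
  Δ6: s1:1→0
  (6Δ to stable)
t=3 Δ0: s9=0 s7=0 s6=0 clk=1 s5=0 s3=0 s8=1 s2=0 s1=0 s0=1 s4=0
  Δ1: clk:1→0
  (1Δ to stable)
t=4 Δ0: s9=0 s7=0 s6=0 clk=0 s5=0 s3=0 s8=1 s2=0 s1=0 s0=1 s4=0
  Δ1: clk:0→1
  Δ2: s6:0→1
  Δ3: s8:1→0, s4:0→1
  Δ4: s3:0→1, s1:0→1
  Δ5: s5:0→1
  (5Δ to stable)
t=5 Δ0: s9=0 s7=0 s6=1 clk=1 s5=1 s3=1 s8=0 s2=0 s1=1 s0=1 s4=1
  Δ1: clk:1→0
  (1Δ to stable)
t=6 Δ0: s9=0 s7=0 s6=1 clk=0 s5=1 s3=1 s8=0 s2=0 s1=1 s0=1 s4=1
  Δ1: clk:0→1
  Δ2: s6:1→0
  Δ3: s5:1→0, s8:0→1
  Δ4: s3:1→0
  Δ5: s4:1→0
  Δ6: s1:1→0
  (6Δ to stable)
t=7 Δ0: s9=0 s7=0 s6=0 clk=1 s5=0 s3=0 s8=1 s2=0 s1=0 s0=1 s4=0
  Δ1: clk:1→0
  (1Δ to stable)
t=8 Δ0: s9=0 s7=0 s6=0 clk=0 s5=0 s3=0 s8=1 s2=0 s1=0 s0=1 s4=0
  Δ1: clk:0→1
  Δ2: s6:0→1
  Δ3: s8:1→0, s4:0→1
  Δ4: s3:0→1, s1:0→1
  Δ5: s5:0→1
  (5Δ to stable)
t=9 Δ0: s9=0 s7=0 s6=1 clk=1 s5=1 s3=1 s8=0 s2=0 s1=1 s0=1 s4=1
  Δ1: clk:1→0
  (1Δ to stable)
t=10 Δ0: s9=0 s7=0 s6=1 clk=0 s5=1 s3=1 s8=0 s2=0 s1=1 s0=1 s4=1
  Δ1: clk:0→1
  Δ2: s6:1→0
  Δ3: s5:1→0, s8:0→1
  Δ4: s3:1→0
  Δ5: s4:1→0
  Δ6: s1:1→0
  (6Δ to stable)

0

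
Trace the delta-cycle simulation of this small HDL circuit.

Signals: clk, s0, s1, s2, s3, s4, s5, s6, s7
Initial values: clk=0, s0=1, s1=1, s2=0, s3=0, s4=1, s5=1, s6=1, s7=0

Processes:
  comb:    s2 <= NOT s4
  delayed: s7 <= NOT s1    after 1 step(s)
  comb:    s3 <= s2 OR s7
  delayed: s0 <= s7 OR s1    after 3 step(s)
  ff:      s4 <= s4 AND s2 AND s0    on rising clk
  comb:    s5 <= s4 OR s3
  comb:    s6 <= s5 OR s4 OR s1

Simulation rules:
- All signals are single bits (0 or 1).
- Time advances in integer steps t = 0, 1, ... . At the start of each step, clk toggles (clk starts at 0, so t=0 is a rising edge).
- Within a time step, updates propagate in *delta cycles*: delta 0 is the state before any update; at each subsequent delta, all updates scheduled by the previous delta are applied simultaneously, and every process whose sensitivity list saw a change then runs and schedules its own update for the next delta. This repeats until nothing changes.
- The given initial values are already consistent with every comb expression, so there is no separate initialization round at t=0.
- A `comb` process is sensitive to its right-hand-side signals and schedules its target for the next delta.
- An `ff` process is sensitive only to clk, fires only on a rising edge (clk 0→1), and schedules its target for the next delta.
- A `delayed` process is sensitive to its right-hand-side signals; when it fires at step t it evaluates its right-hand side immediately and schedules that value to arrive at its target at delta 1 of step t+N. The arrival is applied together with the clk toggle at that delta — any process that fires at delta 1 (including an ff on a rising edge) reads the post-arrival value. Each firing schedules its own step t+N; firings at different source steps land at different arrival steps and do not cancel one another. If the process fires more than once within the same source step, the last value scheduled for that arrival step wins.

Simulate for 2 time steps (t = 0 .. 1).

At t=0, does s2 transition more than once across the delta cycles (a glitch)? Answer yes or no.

t=0 Δ0: s4=1 s0=1 s1=1 s6=1 s2=0 s3=0 clk=0 s7=0 s5=1
  Δ1: clk:0→1
  Δ2: s4:1→0
  Δ3: s2:0→1, s5:1→0
  Δ4: s3:0→1
  Δ5: s5:0→1
  (5Δ to stable)
t=1 Δ0: s4=0 s0=1 s1=1 s6=1 s2=1 s3=1 clk=1 s7=0 s5=1
  Δ1: clk:1→0
  (1Δ to stable)

no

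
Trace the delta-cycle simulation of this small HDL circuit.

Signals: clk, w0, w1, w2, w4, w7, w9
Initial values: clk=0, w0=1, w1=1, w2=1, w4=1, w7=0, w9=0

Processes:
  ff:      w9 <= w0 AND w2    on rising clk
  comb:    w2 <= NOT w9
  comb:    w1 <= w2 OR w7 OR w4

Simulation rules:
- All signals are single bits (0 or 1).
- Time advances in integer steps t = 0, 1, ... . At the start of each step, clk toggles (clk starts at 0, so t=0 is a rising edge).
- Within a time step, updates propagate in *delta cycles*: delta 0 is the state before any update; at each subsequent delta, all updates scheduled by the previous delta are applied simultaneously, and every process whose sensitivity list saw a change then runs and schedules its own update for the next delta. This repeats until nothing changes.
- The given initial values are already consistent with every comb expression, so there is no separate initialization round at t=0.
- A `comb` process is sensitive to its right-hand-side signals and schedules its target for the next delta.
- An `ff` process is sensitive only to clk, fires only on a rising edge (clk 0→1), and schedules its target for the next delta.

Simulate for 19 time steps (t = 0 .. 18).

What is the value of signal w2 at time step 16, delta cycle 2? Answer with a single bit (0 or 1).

t0.Δ0 w4=1 w7=0 w0=1 clk=0 w9=0 w1=1 w2=1
t0.Δ1 w4=1 w7=0 w0=1 clk=1 w9=0 w1=1 w2=1
t0.Δ2 w4=1 w7=0 w0=1 clk=1 w9=1 w1=1 w2=1
t0.Δ3 w4=1 w7=0 w0=1 clk=1 w9=1 w1=1 w2=0
t1.Δ0 w4=1 w7=0 w0=1 clk=1 w9=1 w1=1 w2=0
t1.Δ1 w4=1 w7=0 w0=1 clk=0 w9=1 w1=1 w2=0
t2.Δ0 w4=1 w7=0 w0=1 clk=0 w9=1 w1=1 w2=0
t2.Δ1 w4=1 w7=0 w0=1 clk=1 w9=1 w1=1 w2=0
t2.Δ2 w4=1 w7=0 w0=1 clk=1 w9=0 w1=1 w2=0
t2.Δ3 w4=1 w7=0 w0=1 clk=1 w9=0 w1=1 w2=1
t3.Δ0 w4=1 w7=0 w0=1 clk=1 w9=0 w1=1 w2=1
t3.Δ1 w4=1 w7=0 w0=1 clk=0 w9=0 w1=1 w2=1
t4.Δ0 w4=1 w7=0 w0=1 clk=0 w9=0 w1=1 w2=1
t4.Δ1 w4=1 w7=0 w0=1 clk=1 w9=0 w1=1 w2=1
t4.Δ2 w4=1 w7=0 w0=1 clk=1 w9=1 w1=1 w2=1
t4.Δ3 w4=1 w7=0 w0=1 clk=1 w9=1 w1=1 w2=0
t5.Δ0 w4=1 w7=0 w0=1 clk=1 w9=1 w1=1 w2=0
t5.Δ1 w4=1 w7=0 w0=1 clk=0 w9=1 w1=1 w2=0
t6.Δ0 w4=1 w7=0 w0=1 clk=0 w9=1 w1=1 w2=0
t6.Δ1 w4=1 w7=0 w0=1 clk=1 w9=1 w1=1 w2=0
t6.Δ2 w4=1 w7=0 w0=1 clk=1 w9=0 w1=1 w2=0
t6.Δ3 w4=1 w7=0 w0=1 clk=1 w9=0 w1=1 w2=1
t7.Δ0 w4=1 w7=0 w0=1 clk=1 w9=0 w1=1 w2=1
t7.Δ1 w4=1 w7=0 w0=1 clk=0 w9=0 w1=1 w2=1
t8.Δ0 w4=1 w7=0 w0=1 clk=0 w9=0 w1=1 w2=1
t8.Δ1 w4=1 w7=0 w0=1 clk=1 w9=0 w1=1 w2=1
t8.Δ2 w4=1 w7=0 w0=1 clk=1 w9=1 w1=1 w2=1
t8.Δ3 w4=1 w7=0 w0=1 clk=1 w9=1 w1=1 w2=0
t9.Δ0 w4=1 w7=0 w0=1 clk=1 w9=1 w1=1 w2=0
t9.Δ1 w4=1 w7=0 w0=1 clk=0 w9=1 w1=1 w2=0
t10.Δ0 w4=1 w7=0 w0=1 clk=0 w9=1 w1=1 w2=0
t10.Δ1 w4=1 w7=0 w0=1 clk=1 w9=1 w1=1 w2=0
t10.Δ2 w4=1 w7=0 w0=1 clk=1 w9=0 w1=1 w2=0
t10.Δ3 w4=1 w7=0 w0=1 clk=1 w9=0 w1=1 w2=1
t11.Δ0 w4=1 w7=0 w0=1 clk=1 w9=0 w1=1 w2=1
t11.Δ1 w4=1 w7=0 w0=1 clk=0 w9=0 w1=1 w2=1
t12.Δ0 w4=1 w7=0 w0=1 clk=0 w9=0 w1=1 w2=1
t12.Δ1 w4=1 w7=0 w0=1 clk=1 w9=0 w1=1 w2=1
t12.Δ2 w4=1 w7=0 w0=1 clk=1 w9=1 w1=1 w2=1
t12.Δ3 w4=1 w7=0 w0=1 clk=1 w9=1 w1=1 w2=0
t13.Δ0 w4=1 w7=0 w0=1 clk=1 w9=1 w1=1 w2=0
t13.Δ1 w4=1 w7=0 w0=1 clk=0 w9=1 w1=1 w2=0
t14.Δ0 w4=1 w7=0 w0=1 clk=0 w9=1 w1=1 w2=0
t14.Δ1 w4=1 w7=0 w0=1 clk=1 w9=1 w1=1 w2=0
t14.Δ2 w4=1 w7=0 w0=1 clk=1 w9=0 w1=1 w2=0
t14.Δ3 w4=1 w7=0 w0=1 clk=1 w9=0 w1=1 w2=1
t15.Δ0 w4=1 w7=0 w0=1 clk=1 w9=0 w1=1 w2=1
t15.Δ1 w4=1 w7=0 w0=1 clk=0 w9=0 w1=1 w2=1
t16.Δ0 w4=1 w7=0 w0=1 clk=0 w9=0 w1=1 w2=1
t16.Δ1 w4=1 w7=0 w0=1 clk=1 w9=0 w1=1 w2=1
t16.Δ2 w4=1 w7=0 w0=1 clk=1 w9=1 w1=1 w2=1
t16.Δ3 w4=1 w7=0 w0=1 clk=1 w9=1 w1=1 w2=0
t17.Δ0 w4=1 w7=0 w0=1 clk=1 w9=1 w1=1 w2=0
t17.Δ1 w4=1 w7=0 w0=1 clk=0 w9=1 w1=1 w2=0
t18.Δ0 w4=1 w7=0 w0=1 clk=0 w9=1 w1=1 w2=0
t18.Δ1 w4=1 w7=0 w0=1 clk=1 w9=1 w1=1 w2=0
t18.Δ2 w4=1 w7=0 w0=1 clk=1 w9=0 w1=1 w2=0
t18.Δ3 w4=1 w7=0 w0=1 clk=1 w9=0 w1=1 w2=1

1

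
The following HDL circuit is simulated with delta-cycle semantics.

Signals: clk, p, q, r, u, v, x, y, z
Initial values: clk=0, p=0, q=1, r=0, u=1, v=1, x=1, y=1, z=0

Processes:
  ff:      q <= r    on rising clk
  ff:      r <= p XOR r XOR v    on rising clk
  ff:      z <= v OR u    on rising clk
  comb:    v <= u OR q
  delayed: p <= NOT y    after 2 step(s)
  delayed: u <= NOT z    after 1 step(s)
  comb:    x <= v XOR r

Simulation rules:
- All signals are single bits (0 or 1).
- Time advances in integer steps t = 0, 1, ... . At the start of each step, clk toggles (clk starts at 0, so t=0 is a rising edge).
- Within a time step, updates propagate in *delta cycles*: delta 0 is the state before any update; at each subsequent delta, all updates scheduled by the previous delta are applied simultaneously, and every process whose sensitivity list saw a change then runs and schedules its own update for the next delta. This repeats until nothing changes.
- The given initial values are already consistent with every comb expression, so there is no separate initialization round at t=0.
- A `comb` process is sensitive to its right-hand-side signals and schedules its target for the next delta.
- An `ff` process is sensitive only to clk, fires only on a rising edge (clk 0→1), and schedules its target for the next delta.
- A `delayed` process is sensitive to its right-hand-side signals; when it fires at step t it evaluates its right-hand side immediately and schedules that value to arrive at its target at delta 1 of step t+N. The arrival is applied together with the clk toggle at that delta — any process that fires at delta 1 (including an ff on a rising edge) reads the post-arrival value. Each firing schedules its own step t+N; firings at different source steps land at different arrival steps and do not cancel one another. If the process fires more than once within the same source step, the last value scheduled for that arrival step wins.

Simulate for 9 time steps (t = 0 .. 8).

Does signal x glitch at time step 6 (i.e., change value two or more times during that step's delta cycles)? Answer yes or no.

yes

[bits: u,r,z,y,q,clk,p,v,x]
t=0: Δ0=100110011 Δ1=100111011 Δ2=111101011 Δ3=111101010 | 3Δ
t=1: Δ0=111101010 Δ1=011100010 Δ2=011100000 Δ3=011100001 | 3Δ
t=2: Δ0=011100001 Δ1=011101001 Δ2=010111001 Δ3=010111011 Δ4=010111010 | 4Δ
t=3: Δ0=010111010 Δ1=110110010 | 1Δ
t=4: Δ0=110110010 Δ1=110111010 Δ2=101111010 Δ3=101111011 | 3Δ
t=5: Δ0=101111011 Δ1=001110011 | 1Δ
t=6: Δ0=001110011 Δ1=001111011 Δ2=011101011 Δ3=011101000 Δ4=011101001 | 4Δ
t=7: Δ0=011101001 Δ1=011100001 | 1Δ
t=8: Δ0=011100001 Δ1=011101001 Δ2=010111001 Δ3=010111011 Δ4=010111010 | 4Δ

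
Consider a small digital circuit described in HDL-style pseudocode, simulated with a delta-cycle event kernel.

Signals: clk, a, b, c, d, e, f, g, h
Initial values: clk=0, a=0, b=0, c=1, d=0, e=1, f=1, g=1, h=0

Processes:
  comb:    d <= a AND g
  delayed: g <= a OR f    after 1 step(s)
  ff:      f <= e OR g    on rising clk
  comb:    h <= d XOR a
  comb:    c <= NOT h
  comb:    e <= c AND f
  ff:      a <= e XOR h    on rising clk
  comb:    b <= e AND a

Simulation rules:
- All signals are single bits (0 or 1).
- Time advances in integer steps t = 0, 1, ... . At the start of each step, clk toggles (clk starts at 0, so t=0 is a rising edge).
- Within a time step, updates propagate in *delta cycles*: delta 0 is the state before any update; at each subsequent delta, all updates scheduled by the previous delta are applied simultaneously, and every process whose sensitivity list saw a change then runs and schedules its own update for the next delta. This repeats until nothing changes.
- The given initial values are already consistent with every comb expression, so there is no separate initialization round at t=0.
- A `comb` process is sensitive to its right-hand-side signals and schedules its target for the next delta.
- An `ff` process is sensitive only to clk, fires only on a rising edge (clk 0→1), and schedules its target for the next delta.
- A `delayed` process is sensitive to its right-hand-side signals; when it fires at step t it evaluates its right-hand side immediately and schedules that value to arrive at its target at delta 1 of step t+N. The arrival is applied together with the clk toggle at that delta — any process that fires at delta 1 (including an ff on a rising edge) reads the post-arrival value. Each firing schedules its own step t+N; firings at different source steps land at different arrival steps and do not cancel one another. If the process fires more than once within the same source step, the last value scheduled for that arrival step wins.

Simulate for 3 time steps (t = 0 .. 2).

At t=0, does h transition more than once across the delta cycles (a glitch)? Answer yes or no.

yes

t0.Δ0 a=0 d=0 e=1 g=1 f=1 h=0 clk=0 c=1 b=0
t0.Δ1 a=0 d=0 e=1 g=1 f=1 h=0 clk=1 c=1 b=0
t0.Δ2 a=1 d=0 e=1 g=1 f=1 h=0 clk=1 c=1 b=0
t0.Δ3 a=1 d=1 e=1 g=1 f=1 h=1 clk=1 c=1 b=1
t0.Δ4 a=1 d=1 e=1 g=1 f=1 h=0 clk=1 c=0 b=1
t0.Δ5 a=1 d=1 e=0 g=1 f=1 h=0 clk=1 c=1 b=1
t0.Δ6 a=1 d=1 e=1 g=1 f=1 h=0 clk=1 c=1 b=0
t0.Δ7 a=1 d=1 e=1 g=1 f=1 h=0 clk=1 c=1 b=1
t1.Δ0 a=1 d=1 e=1 g=1 f=1 h=0 clk=1 c=1 b=1
t1.Δ1 a=1 d=1 e=1 g=1 f=1 h=0 clk=0 c=1 b=1
t2.Δ0 a=1 d=1 e=1 g=1 f=1 h=0 clk=0 c=1 b=1
t2.Δ1 a=1 d=1 e=1 g=1 f=1 h=0 clk=1 c=1 b=1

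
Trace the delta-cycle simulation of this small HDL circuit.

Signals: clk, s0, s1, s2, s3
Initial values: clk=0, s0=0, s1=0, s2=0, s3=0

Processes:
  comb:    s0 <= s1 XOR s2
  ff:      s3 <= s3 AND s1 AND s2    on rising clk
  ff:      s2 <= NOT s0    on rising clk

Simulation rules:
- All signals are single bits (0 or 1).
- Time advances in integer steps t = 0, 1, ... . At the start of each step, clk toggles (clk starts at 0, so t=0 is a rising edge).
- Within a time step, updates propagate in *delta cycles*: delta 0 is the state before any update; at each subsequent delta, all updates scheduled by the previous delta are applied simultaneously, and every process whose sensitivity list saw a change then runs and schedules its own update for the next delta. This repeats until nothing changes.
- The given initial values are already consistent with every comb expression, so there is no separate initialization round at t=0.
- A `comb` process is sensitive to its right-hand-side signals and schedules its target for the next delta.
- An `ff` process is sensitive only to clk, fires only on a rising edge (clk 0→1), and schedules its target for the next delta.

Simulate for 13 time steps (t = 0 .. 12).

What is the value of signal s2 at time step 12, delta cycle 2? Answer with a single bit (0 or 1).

[bits: clk,s0,s1,s3,s2]
t=0: Δ0=00000 Δ1=10000 Δ2=10001 Δ3=11001 | 3Δ
t=1: Δ0=11001 Δ1=01001 | 1Δ
t=2: Δ0=01001 Δ1=11001 Δ2=11000 Δ3=10000 | 3Δ
t=3: Δ0=10000 Δ1=00000 | 1Δ
t=4: Δ0=00000 Δ1=10000 Δ2=10001 Δ3=11001 | 3Δ
t=5: Δ0=11001 Δ1=01001 | 1Δ
t=6: Δ0=01001 Δ1=11001 Δ2=11000 Δ3=10000 | 3Δ
t=7: Δ0=10000 Δ1=00000 | 1Δ
t=8: Δ0=00000 Δ1=10000 Δ2=10001 Δ3=11001 | 3Δ
t=9: Δ0=11001 Δ1=01001 | 1Δ
t=10: Δ0=01001 Δ1=11001 Δ2=11000 Δ3=10000 | 3Δ
t=11: Δ0=10000 Δ1=00000 | 1Δ
t=12: Δ0=00000 Δ1=10000 Δ2=10001 Δ3=11001 | 3Δ

1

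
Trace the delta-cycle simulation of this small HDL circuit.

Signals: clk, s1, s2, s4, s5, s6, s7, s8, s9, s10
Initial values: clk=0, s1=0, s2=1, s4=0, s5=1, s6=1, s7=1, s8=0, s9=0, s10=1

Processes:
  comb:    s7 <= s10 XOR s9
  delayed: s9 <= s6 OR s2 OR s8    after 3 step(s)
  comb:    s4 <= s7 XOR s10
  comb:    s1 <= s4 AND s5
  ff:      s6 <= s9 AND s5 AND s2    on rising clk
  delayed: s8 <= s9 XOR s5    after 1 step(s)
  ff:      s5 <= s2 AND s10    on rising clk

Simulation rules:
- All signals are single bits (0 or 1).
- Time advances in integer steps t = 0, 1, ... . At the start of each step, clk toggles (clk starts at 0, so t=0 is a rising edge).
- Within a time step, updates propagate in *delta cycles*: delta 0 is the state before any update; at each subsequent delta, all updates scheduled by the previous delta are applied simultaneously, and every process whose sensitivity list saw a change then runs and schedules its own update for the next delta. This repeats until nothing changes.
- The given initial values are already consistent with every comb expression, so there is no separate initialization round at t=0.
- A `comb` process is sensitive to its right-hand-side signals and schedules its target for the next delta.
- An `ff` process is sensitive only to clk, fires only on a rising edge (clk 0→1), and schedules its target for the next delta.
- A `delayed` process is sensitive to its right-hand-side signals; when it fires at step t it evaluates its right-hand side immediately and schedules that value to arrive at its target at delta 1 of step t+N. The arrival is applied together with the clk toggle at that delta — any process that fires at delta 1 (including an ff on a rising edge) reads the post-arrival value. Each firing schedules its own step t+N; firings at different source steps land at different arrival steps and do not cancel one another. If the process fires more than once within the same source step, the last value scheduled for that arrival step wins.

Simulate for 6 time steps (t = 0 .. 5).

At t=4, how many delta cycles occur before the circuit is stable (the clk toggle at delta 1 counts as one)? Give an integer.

t=0 Δ0: s9=0 s4=0 s5=1 s6=1 s2=1 clk=0 s10=1 s8=0 s7=1 s1=0
  Δ1: clk:0→1
  Δ2: s6:1→0
  (2Δ to stable)
t=1 Δ0: s9=0 s4=0 s5=1 s6=0 s2=1 clk=1 s10=1 s8=0 s7=1 s1=0
  Δ1: clk:1→0
  (1Δ to stable)
t=2 Δ0: s9=0 s4=0 s5=1 s6=0 s2=1 clk=0 s10=1 s8=0 s7=1 s1=0
  Δ1: clk:0→1
  (1Δ to stable)
t=3 Δ0: s9=0 s4=0 s5=1 s6=0 s2=1 clk=1 s10=1 s8=0 s7=1 s1=0
  Δ1: s9:0→1, clk:1→0
  Δ2: s7:1→0
  Δ3: s4:0→1
  Δ4: s1:0→1
  (4Δ to stable)
t=4 Δ0: s9=1 s4=1 s5=1 s6=0 s2=1 clk=0 s10=1 s8=0 s7=0 s1=1
  Δ1: clk:0→1
  Δ2: s6:0→1
  (2Δ to stable)
t=5 Δ0: s9=1 s4=1 s5=1 s6=1 s2=1 clk=1 s10=1 s8=0 s7=0 s1=1
  Δ1: clk:1→0
  (1Δ to stable)

2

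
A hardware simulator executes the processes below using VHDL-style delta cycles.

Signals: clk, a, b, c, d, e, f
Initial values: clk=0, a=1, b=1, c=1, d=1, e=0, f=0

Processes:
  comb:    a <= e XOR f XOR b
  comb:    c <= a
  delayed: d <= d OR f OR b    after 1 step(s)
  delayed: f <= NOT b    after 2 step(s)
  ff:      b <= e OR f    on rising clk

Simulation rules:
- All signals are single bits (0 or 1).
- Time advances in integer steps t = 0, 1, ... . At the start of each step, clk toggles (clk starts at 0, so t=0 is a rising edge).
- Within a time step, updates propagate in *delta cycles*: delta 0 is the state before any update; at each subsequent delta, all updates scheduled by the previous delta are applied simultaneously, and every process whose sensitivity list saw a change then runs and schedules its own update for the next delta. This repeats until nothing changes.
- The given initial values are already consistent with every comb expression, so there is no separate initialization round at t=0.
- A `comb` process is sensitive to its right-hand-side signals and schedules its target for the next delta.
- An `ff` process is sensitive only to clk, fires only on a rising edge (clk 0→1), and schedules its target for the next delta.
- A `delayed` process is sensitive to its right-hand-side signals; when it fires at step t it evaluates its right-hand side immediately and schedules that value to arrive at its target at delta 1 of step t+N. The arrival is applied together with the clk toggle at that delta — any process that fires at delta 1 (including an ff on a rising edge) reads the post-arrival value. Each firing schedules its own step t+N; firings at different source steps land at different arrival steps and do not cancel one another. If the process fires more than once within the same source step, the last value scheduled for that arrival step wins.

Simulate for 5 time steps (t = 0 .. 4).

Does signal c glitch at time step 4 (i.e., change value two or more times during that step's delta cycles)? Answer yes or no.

yes

t0.Δ0 d=1 e=0 clk=0 f=0 a=1 c=1 b=1
t0.Δ1 d=1 e=0 clk=1 f=0 a=1 c=1 b=1
t0.Δ2 d=1 e=0 clk=1 f=0 a=1 c=1 b=0
t0.Δ3 d=1 e=0 clk=1 f=0 a=0 c=1 b=0
t0.Δ4 d=1 e=0 clk=1 f=0 a=0 c=0 b=0
t1.Δ0 d=1 e=0 clk=1 f=0 a=0 c=0 b=0
t1.Δ1 d=1 e=0 clk=0 f=0 a=0 c=0 b=0
t2.Δ0 d=1 e=0 clk=0 f=0 a=0 c=0 b=0
t2.Δ1 d=1 e=0 clk=1 f=1 a=0 c=0 b=0
t2.Δ2 d=1 e=0 clk=1 f=1 a=1 c=0 b=1
t2.Δ3 d=1 e=0 clk=1 f=1 a=0 c=1 b=1
t2.Δ4 d=1 e=0 clk=1 f=1 a=0 c=0 b=1
t3.Δ0 d=1 e=0 clk=1 f=1 a=0 c=0 b=1
t3.Δ1 d=1 e=0 clk=0 f=1 a=0 c=0 b=1
t4.Δ0 d=1 e=0 clk=0 f=1 a=0 c=0 b=1
t4.Δ1 d=1 e=0 clk=1 f=0 a=0 c=0 b=1
t4.Δ2 d=1 e=0 clk=1 f=0 a=1 c=0 b=0
t4.Δ3 d=1 e=0 clk=1 f=0 a=0 c=1 b=0
t4.Δ4 d=1 e=0 clk=1 f=0 a=0 c=0 b=0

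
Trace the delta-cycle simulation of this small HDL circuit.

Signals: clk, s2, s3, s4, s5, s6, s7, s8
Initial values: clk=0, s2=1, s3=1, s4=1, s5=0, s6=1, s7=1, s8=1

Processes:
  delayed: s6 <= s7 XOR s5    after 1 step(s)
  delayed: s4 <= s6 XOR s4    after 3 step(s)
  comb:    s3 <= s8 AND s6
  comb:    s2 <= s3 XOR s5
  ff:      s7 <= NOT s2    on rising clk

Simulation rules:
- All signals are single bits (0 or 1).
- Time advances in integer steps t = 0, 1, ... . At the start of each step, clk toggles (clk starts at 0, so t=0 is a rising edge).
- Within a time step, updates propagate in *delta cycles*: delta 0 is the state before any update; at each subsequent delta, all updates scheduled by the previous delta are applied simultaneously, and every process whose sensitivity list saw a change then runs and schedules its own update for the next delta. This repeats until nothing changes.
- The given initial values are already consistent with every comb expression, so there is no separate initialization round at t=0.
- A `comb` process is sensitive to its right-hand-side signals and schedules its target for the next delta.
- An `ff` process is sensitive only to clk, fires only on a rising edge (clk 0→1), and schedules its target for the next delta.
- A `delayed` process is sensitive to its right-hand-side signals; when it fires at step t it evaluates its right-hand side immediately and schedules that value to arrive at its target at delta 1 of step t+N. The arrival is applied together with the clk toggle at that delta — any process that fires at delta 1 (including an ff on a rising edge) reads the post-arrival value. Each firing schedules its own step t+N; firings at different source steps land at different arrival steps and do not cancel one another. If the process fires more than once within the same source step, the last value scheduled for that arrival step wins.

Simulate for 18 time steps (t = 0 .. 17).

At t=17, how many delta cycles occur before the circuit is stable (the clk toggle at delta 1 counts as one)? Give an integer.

3

t=0 Δ0: s5=0 clk=0 s2=1 s3=1 s8=1 s4=1 s7=1 s6=1
  Δ1: clk:0→1
  Δ2: s7:1→0
  (2Δ to stable)
t=1 Δ0: s5=0 clk=1 s2=1 s3=1 s8=1 s4=1 s7=0 s6=1
  Δ1: clk:1→0, s6:1→0
  Δ2: s3:1→0
  Δ3: s2:1→0
  (3Δ to stable)
t=2 Δ0: s5=0 clk=0 s2=0 s3=0 s8=1 s4=1 s7=0 s6=0
  Δ1: clk:0→1
  Δ2: s7:0→1
  (2Δ to stable)
t=3 Δ0: s5=0 clk=1 s2=0 s3=0 s8=1 s4=1 s7=1 s6=0
  Δ1: clk:1→0, s6:0→1
  Δ2: s3:0→1
  Δ3: s2:0→1
  (3Δ to stable)
t=4 Δ0: s5=0 clk=0 s2=1 s3=1 s8=1 s4=1 s7=1 s6=1
  Δ1: clk:0→1
  Δ2: s7:1→0
  (2Δ to stable)
t=5 Δ0: s5=0 clk=1 s2=1 s3=1 s8=1 s4=1 s7=0 s6=1
  Δ1: clk:1→0, s6:1→0
  Δ2: s3:1→0
  Δ3: s2:1→0
  (3Δ to stable)
t=6 Δ0: s5=0 clk=0 s2=0 s3=0 s8=1 s4=1 s7=0 s6=0
  Δ1: clk:0→1, s4:1→0
  Δ2: s7:0→1
  (2Δ to stable)
t=7 Δ0: s5=0 clk=1 s2=0 s3=0 s8=1 s4=0 s7=1 s6=0
  Δ1: clk:1→0, s6:0→1
  Δ2: s3:0→1
  Δ3: s2:0→1
  (3Δ to stable)
t=8 Δ0: s5=0 clk=0 s2=1 s3=1 s8=1 s4=0 s7=1 s6=1
  Δ1: clk:0→1, s4:0→1
  Δ2: s7:1→0
  (2Δ to stable)
t=9 Δ0: s5=0 clk=1 s2=1 s3=1 s8=1 s4=1 s7=0 s6=1
  Δ1: clk:1→0, s4:1→0, s6:1→0
  Δ2: s3:1→0
  Δ3: s2:1→0
  (3Δ to stable)
t=10 Δ0: s5=0 clk=0 s2=0 s3=0 s8=1 s4=0 s7=0 s6=0
  Δ1: clk:0→1, s4:0→1
  Δ2: s7:0→1
  (2Δ to stable)
t=11 Δ0: s5=0 clk=1 s2=0 s3=0 s8=1 s4=1 s7=1 s6=0
  Δ1: clk:1→0, s4:1→0, s6:0→1
  Δ2: s3:0→1
  Δ3: s2:0→1
  (3Δ to stable)
t=12 Δ0: s5=0 clk=0 s2=1 s3=1 s8=1 s4=0 s7=1 s6=1
  Δ1: clk:0→1
  Δ2: s7:1→0
  (2Δ to stable)
t=13 Δ0: s5=0 clk=1 s2=1 s3=1 s8=1 s4=0 s7=0 s6=1
  Δ1: clk:1→0, s4:0→1, s6:1→0
  Δ2: s3:1→0
  Δ3: s2:1→0
  (3Δ to stable)
t=14 Δ0: s5=0 clk=0 s2=0 s3=0 s8=1 s4=1 s7=0 s6=0
  Δ1: clk:0→1
  Δ2: s7:0→1
  (2Δ to stable)
t=15 Δ0: s5=0 clk=1 s2=0 s3=0 s8=1 s4=1 s7=1 s6=0
  Δ1: clk:1→0, s6:0→1
  Δ2: s3:0→1
  Δ3: s2:0→1
  (3Δ to stable)
t=16 Δ0: s5=0 clk=0 s2=1 s3=1 s8=1 s4=1 s7=1 s6=1
  Δ1: clk:0→1
  Δ2: s7:1→0
  (2Δ to stable)
t=17 Δ0: s5=0 clk=1 s2=1 s3=1 s8=1 s4=1 s7=0 s6=1
  Δ1: clk:1→0, s6:1→0
  Δ2: s3:1→0
  Δ3: s2:1→0
  (3Δ to stable)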